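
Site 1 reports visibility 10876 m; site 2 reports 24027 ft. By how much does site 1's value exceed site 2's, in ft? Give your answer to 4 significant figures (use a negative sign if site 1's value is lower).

site 1: 10876 m = 35682.41 ft.
Difference: 35682.41 − 24027.00 = 11660 ft.

11660 ft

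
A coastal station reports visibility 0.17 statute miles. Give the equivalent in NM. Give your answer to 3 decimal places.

0.148 nmi

1 SM = 0.868976 nmi, so 0.17 × 0.868976 = 0.148 nmi.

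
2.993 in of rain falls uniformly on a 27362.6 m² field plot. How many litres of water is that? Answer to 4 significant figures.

2080000 litres

Depth: 2.993 in × 25.4 = 76.0222 mm.
1 mm over 1 m² is 1 L, so volume = 76.0222 × 27362.6 = 2080165 L ≈ 2080000 L.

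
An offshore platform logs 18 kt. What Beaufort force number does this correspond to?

Beaufort force 5

18 kt lies in the Beaufort 5 band (fresh breeze, 17–21 kt).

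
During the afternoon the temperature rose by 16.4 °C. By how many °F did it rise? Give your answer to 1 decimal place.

Converting a difference, only the 9/5 scale factor applies: Δ°F = 16.4 × 1.8 = 29.5 °F.

29.5 °F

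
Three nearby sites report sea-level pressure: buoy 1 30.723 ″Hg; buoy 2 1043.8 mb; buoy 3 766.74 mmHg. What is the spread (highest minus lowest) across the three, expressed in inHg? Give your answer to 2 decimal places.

0.64 inHg

buoy 2: 1043.8 mb = 30.8234 inHg.
buoy 3: 766.74 mmHg = 30.1866 inHg.
Spread: 30.8234 − 30.1866 = 0.64 inHg.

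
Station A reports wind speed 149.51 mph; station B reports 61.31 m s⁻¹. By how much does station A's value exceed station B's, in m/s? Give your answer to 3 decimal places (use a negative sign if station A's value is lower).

station A: 149.51 mph = 66.83695 m/s.
Difference: 66.83695 − 61.31000 = 5.527 m/s.

5.527 m/s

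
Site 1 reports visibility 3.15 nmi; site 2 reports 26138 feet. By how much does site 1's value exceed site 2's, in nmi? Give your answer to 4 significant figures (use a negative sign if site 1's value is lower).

-1.152 nmi

site 2: 26138 ft = 4.30176 nmi.
Difference: 3.15000 − 4.30176 = -1.152 nmi.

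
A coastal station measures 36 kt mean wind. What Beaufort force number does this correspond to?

Beaufort force 8

36 kt lies in the Beaufort 8 band (gale, 34–40 kt).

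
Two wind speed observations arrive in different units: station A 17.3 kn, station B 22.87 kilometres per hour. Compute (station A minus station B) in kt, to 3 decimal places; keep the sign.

4.951 kt

station B: 22.87 km/h = 12.34881 kt.
Difference: 17.30000 − 12.34881 = 4.951 kt.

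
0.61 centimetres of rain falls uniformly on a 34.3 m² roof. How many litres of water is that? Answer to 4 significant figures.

209.2 litres

Depth: 0.61 cm × 10 = 6.1 mm.
1 mm over 1 m² is 1 L, so volume = 6.1 × 34.3 = 209.23 L ≈ 209.2 L.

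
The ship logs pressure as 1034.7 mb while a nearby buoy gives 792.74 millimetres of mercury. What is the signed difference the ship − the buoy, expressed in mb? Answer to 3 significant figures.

the buoy: 792.74 mmHg = 1056.900 mb.
Difference: 1034.700 − 1056.900 = -22.2 mb.

-22.2 mb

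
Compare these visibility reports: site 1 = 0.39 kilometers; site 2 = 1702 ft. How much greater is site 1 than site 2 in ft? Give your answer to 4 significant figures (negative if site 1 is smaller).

site 1: 0.39 km = 1279.528 ft.
Difference: 1279.528 − 1702.000 = -422.5 ft.

-422.5 ft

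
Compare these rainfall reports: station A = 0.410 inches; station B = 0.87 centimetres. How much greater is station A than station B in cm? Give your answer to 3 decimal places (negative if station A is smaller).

station A: 0.410 in = 1.04140 cm.
Difference: 1.04140 − 0.87000 = 0.171 cm.

0.171 cm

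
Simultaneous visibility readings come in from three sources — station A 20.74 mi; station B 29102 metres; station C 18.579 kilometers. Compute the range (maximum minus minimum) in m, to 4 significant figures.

station A: 20.74 SM = 33377.79 m.
station C: 18.579 km = 18579.00 m.
Spread: 33377.79 − 18579.00 = 14800 m.

14800 m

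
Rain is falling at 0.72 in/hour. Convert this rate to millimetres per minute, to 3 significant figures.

0.305 mm/minute

0.72 in/hour × 25.4 mm/in × 0.0166667 hour/minute = 0.305 mm/minute.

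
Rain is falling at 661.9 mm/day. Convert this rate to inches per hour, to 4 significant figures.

661.9 mm/day × 0.0393701 in/mm × 0.0416667 day/hour = 1.086 in/hour.

1.086 in/hour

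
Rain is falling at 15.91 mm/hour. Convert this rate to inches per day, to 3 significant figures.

15.91 mm/hour × 0.0393701 in/mm × 24 hour/day = 15.0 in/day.

15.0 in/day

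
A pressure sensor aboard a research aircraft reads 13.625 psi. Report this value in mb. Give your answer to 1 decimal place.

939.4 mb

1 psi = 68.9476 mb, so 13.625 × 68.9476 = 939.4 mb.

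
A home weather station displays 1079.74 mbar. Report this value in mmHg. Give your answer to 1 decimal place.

1 mb = 0.750062 mmHg, so 1079.74 × 0.750062 = 809.9 mmHg.

809.9 mmHg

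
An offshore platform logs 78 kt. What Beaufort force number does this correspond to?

78 kt lies in the Beaufort 12 band (hurricane force, ≥64 kt).

Beaufort force 12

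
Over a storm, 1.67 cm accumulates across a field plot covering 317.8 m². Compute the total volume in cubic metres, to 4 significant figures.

5.307 cubic metres

Depth: 1.67 cm × 10 = 16.7 mm.
1 mm over 1 m² is 1 L, so volume = 16.7 × 317.8 = 5307.26 L = 5.307 m³.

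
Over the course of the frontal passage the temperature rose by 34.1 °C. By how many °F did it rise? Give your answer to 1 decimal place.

61.4 °F

Converting a difference, only the 9/5 scale factor applies: Δ°F = 34.1 × 1.8 = 61.4 °F.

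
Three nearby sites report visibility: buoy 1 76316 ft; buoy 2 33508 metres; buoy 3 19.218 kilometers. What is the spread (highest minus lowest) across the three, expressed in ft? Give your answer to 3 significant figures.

46900 ft

buoy 2: 33508 m = 109934.38 ft.
buoy 3: 19.218 km = 63051.18 ft.
Spread: 109934.38 − 63051.18 = 46900 ft.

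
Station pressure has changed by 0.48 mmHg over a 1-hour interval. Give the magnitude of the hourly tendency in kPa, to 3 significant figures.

0.48 mmHg / 1 h × 0.133322 kPa/mmHg = 0.0640 kPa/h.

0.0640 kPa per hour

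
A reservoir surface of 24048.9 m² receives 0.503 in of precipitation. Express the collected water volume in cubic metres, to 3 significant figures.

Depth: 0.503 in × 25.4 = 12.7762 mm.
1 mm over 1 m² is 1 L, so volume = 12.7762 × 24048.9 = 307253.56 L = 307 m³.

307 cubic metres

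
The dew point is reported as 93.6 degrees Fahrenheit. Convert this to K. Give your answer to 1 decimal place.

307.4 K

First to °C: 34.22 °C.
Then to K: 307.4 K.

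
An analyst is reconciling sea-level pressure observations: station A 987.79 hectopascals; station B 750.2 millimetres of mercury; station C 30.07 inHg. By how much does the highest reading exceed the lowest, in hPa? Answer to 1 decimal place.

30.5 hPa

station B: 750.2 mmHg = 1000.185 hPa.
station C: 30.07 inHg = 1018.287 hPa.
Spread: 1018.287 − 987.790 = 30.5 hPa.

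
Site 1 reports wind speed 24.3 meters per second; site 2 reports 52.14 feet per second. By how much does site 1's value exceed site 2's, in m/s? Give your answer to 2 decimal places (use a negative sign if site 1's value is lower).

8.41 m/s

site 2: 52.14 ft/s = 15.8923 m/s.
Difference: 24.3000 − 15.8923 = 8.41 m/s.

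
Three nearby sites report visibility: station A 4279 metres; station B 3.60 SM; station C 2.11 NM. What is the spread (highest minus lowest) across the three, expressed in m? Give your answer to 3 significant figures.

station B: 3.60 SM = 5793.64 m.
station C: 2.11 nmi = 3907.72 m.
Spread: 5793.64 − 3907.72 = 1890 m.

1890 m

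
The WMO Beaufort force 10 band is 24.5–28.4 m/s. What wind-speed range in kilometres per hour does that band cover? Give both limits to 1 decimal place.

24.5–28.4 m/s × 3.6 = 88.2–102.2 km/h.

88.2 to 102.2 km/h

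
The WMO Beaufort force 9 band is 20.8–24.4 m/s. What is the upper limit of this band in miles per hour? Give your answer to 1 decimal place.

20.8–24.4 m/s × 2.237 = 46.5–54.6 mph.

54.6 mph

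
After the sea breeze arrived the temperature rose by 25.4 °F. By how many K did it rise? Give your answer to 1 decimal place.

14.1 K

For a temperature change the 32° offset cancels: ΔK = 25.4 × 0.5556 = 14.1 K.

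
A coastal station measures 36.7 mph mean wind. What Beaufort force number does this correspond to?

36.7 mph = 16.4 m/s, which is Beaufort 7 (near gale, 13.9–17.1 m/s).

Beaufort force 7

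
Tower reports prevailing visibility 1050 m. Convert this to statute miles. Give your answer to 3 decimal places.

1 m = 0.000621371 SM, so 1050 × 0.000621371 = 0.652 SM.

0.652 SM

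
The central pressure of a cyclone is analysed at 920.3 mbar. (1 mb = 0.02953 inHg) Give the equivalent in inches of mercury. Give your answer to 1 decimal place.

1 mb = 0.02953 inHg, so 920.3 × 0.02953 = 27.2 inHg.

27.2 inHg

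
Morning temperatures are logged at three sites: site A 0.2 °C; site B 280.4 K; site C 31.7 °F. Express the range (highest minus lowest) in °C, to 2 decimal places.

7.42 °C

site B: 280.4 K = 7.250 °C.
site C: 31.7 °F = -0.167 °C.
Spread: 7.250 − (-0.167) = 7.417 °C.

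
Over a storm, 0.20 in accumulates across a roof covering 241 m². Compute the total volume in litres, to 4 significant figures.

Depth: 0.20 in × 25.4 = 5.08 mm.
1 mm over 1 m² is 1 L, so volume = 5.08 × 241 = 1224.28 L ≈ 1224 L.

1224 litres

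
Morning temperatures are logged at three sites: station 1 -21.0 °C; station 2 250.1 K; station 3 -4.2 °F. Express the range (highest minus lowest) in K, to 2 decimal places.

station 2: 250.1 K = -23.050 °C.
station 3: -4.2 °F = -20.111 °C.
Spread: (-20.111) − (-23.050) = 2.939 °C.

2.94 K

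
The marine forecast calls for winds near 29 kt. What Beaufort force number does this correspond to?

Beaufort force 7

29 kt lies in the Beaufort 7 band (near gale, 28–33 kt).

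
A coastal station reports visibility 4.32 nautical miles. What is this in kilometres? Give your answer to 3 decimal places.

8.001 km

1 nmi = 1.852 km, so 4.32 × 1.852 = 8.001 km.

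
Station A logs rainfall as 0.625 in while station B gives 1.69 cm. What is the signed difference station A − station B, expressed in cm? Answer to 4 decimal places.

-0.1025 cm

station A: 0.625 in = 1.587500 cm.
Difference: 1.587500 − 1.690000 = -0.1025 cm.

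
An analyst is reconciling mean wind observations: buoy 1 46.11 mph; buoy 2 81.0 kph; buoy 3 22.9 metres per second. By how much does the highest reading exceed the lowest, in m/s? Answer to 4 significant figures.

buoy 1: 46.11 mph = 20.61301 m/s.
buoy 2: 81.0 km/h = 22.50000 m/s.
Spread: 22.90000 − 20.61301 = 2.287 m/s.

2.287 m/s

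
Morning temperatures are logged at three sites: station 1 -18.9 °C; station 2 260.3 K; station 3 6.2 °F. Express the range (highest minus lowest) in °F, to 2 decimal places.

10.89 °F

station 2: 260.3 K = -12.850 °C.
station 3: 6.2 °F = -14.333 °C.
Spread: (-12.850) − (-18.900) = 6.050 °C = 10.89 °F.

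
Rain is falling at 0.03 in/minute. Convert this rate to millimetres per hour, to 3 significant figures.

0.03 in/minute × 25.4 mm/in × 60 minute/hour = 45.7 mm/hour.

45.7 mm/hour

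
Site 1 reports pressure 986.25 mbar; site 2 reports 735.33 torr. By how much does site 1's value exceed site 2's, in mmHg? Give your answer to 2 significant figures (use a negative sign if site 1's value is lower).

site 1: 986.25 mb = 739.748 mmHg.
Difference: 739.748 − 735.330 = 4.4 mmHg.

4.4 mmHg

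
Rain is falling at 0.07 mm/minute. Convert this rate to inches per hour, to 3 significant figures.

0.165 in/hour

0.07 mm/minute × 0.0393701 in/mm × 60 minute/hour = 0.165 in/hour.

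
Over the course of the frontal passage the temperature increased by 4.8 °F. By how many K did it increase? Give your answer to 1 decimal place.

Converting a difference, only the 9/5 scale factor applies: ΔK = 4.8 × 0.5556 = 2.7 K.

2.7 K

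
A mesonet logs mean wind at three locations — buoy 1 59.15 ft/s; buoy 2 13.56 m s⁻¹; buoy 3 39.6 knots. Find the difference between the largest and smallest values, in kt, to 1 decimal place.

buoy 1: 59.15 ft/s = 35.045 kt.
buoy 2: 13.56 m/s = 26.359 kt.
Spread: 39.600 − 26.359 = 13.2 kt.

13.2 kt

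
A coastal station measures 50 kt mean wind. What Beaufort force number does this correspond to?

Beaufort force 10

50 kt lies in the Beaufort 10 band (storm, 48–55 kt).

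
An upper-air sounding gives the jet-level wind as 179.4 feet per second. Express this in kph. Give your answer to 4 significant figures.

196.9 km/h

1 ft/s = 1.09728 km/h, so 179.4 × 1.09728 = 196.9 km/h.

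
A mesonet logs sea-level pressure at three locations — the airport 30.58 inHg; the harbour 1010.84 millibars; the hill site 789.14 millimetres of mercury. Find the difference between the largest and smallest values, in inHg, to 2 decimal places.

the harbour: 1010.84 mb = 29.8501 inHg.
the hill site: 789.14 mmHg = 31.0685 inHg.
Spread: 31.0685 − 29.8501 = 1.22 inHg.

1.22 inHg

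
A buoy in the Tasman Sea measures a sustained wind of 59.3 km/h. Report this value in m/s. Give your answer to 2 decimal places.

1 km/h = 0.277778 m/s, so 59.3 × 0.277778 = 16.47 m/s.

16.47 m/s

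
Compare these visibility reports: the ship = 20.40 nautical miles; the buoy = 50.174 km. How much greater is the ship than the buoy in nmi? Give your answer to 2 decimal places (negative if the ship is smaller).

-6.69 nmi

the buoy: 50.174 km = 27.0918 nmi.
Difference: 20.4000 − 27.0918 = -6.69 nmi.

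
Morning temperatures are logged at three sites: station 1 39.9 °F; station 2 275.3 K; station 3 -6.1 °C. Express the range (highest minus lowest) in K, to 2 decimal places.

station 1: 39.9 °F = 4.389 °C.
station 2: 275.3 K = 2.150 °C.
Spread: 4.389 − (-6.100) = 10.489 °C.

10.49 K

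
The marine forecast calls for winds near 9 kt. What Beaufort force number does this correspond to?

Beaufort force 3

9 kt lies in the Beaufort 3 band (gentle breeze, 7–10 kt).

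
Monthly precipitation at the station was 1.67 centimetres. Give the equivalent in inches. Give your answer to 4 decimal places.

0.6575 in

1 cm = 0.393701 in, so 1.67 × 0.393701 = 0.6575 in.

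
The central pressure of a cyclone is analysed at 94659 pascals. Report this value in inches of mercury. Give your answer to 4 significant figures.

1 Pa = 0.0002953 inHg, so 94659 × 0.0002953 = 27.95 inHg.

27.95 inHg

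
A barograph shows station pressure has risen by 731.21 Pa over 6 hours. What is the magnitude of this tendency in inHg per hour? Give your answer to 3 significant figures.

0.0360 inHg per hour

731.21 Pa / 6 h × 0.0002953 inHg/Pa = 0.0360 inHg/h.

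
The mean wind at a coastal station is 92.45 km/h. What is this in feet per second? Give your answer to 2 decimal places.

84.25 ft/s

1 km/h = 0.911344 ft/s, so 92.45 × 0.911344 = 84.25 ft/s.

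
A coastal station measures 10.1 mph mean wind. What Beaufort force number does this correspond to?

10.1 mph = 4.5 m/s, which is Beaufort 3 (gentle breeze, 3.4–5.4 m/s).

Beaufort force 3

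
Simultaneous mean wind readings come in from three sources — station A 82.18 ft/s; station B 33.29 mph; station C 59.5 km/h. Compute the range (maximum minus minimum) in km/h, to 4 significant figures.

station A: 82.18 ft/s = 90.1745 km/h.
station B: 33.29 mph = 53.5751 km/h.
Spread: 90.1745 − 53.5751 = 36.60 km/h.

36.60 km/h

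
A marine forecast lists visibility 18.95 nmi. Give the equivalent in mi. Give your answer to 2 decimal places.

21.81 SM

1 nmi = 1.15078 SM, so 18.95 × 1.15078 = 21.81 SM.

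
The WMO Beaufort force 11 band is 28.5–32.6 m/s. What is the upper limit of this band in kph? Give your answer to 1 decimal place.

117.4 km/h

28.5–32.6 m/s × 3.6 = 102.6–117.4 km/h.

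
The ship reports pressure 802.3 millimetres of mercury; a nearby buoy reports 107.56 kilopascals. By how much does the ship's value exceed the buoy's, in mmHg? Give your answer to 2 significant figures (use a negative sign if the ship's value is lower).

-4.5 mmHg

the buoy: 107.56 kPa = 806.766 mmHg.
Difference: 802.300 − 806.766 = -4.5 mmHg.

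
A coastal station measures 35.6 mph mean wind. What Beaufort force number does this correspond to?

35.6 mph = 15.9 m/s, which is Beaufort 7 (near gale, 13.9–17.1 m/s).

Beaufort force 7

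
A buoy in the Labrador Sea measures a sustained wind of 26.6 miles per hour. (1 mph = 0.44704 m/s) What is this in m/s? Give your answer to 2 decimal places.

1 mph = 0.44704 m/s, so 26.6 × 0.44704 = 11.89 m/s.

11.89 m/s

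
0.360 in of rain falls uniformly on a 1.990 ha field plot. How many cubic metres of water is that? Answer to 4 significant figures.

Depth: 0.360 in × 25.4 = 9.144 mm.
Area: 1.990 ha = 19900 m².
1 mm over 1 m² is 1 L, so volume = 9.144 × 19900 = 181965.6 L = 182.0 m³.

182.0 cubic metres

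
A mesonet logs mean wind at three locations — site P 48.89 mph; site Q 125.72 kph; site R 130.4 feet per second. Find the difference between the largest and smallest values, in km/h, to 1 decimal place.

64.4 km/h

site P: 48.89 mph = 78.681 km/h.
site R: 130.4 ft/s = 143.085 km/h.
Spread: 143.085 − 78.681 = 64.4 km/h.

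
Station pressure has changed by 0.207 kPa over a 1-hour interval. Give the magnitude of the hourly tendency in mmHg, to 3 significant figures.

0.207 kPa / 1 h × 7.50062 mmHg/kPa = 1.55 mmHg/h.

1.55 mmHg per hour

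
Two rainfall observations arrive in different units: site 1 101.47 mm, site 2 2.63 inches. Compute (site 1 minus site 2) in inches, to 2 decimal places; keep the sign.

1.36 in

site 1: 101.47 mm = 3.9949 in.
Difference: 3.9949 − 2.6300 = 1.36 in.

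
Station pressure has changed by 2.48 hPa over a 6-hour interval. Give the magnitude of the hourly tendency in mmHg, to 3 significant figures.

0.310 mmHg per hour

2.48 hPa / 6 h × 0.750062 mmHg/hPa = 0.310 mmHg/h.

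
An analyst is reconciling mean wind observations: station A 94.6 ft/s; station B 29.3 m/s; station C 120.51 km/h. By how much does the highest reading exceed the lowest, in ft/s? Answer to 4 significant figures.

station B: 29.3 m/s = 96.1286 ft/s.
station C: 120.51 km/h = 109.8261 ft/s.
Spread: 109.8261 − 94.6000 = 15.23 ft/s.

15.23 ft/s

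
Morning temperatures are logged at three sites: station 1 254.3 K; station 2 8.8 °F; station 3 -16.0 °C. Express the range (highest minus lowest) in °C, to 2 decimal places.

station 1: 254.3 K = -18.850 °C.
station 2: 8.8 °F = -12.889 °C.
Spread: (-12.889) − (-18.850) = 5.961 °C.

5.96 °C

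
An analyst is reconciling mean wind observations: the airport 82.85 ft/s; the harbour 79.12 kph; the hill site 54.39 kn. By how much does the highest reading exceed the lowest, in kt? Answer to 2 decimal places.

11.67 kt

the airport: 82.85 ft/s = 49.0873 kt.
the harbour: 79.12 km/h = 42.7214 kt.
Spread: 54.3900 − 42.7214 = 11.67 kt.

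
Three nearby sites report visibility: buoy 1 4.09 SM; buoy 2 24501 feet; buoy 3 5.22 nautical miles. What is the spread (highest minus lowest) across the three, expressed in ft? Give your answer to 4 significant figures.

10120 ft

buoy 1: 4.09 SM = 21595.20 ft.
buoy 3: 5.22 nmi = 31717.32 ft.
Spread: 31717.32 − 21595.20 = 10120 ft.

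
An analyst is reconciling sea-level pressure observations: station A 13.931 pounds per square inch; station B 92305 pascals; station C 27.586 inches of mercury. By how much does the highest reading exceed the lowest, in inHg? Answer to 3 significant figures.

station A: 13.931 psi = 28.3638 inHg.
station B: 92305 Pa = 27.2576 inHg.
Spread: 28.3638 − 27.2576 = 1.11 inHg.

1.11 inHg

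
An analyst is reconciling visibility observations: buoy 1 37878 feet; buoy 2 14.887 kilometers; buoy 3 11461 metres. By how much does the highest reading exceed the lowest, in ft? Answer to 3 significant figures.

buoy 2: 14.887 km = 48841.86 ft.
buoy 3: 11461 m = 37601.71 ft.
Spread: 48841.86 − 37601.71 = 11200 ft.

11200 ft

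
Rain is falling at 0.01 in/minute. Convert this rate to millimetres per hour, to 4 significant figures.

0.01 in/minute × 25.4 mm/in × 60 minute/hour = 15.24 mm/hour.

15.24 mm/hour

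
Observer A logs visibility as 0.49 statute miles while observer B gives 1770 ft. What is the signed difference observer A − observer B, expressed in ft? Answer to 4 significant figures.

observer A: 0.49 SM = 2587.200 ft.
Difference: 2587.200 − 1770.000 = 817.2 ft.

817.2 ft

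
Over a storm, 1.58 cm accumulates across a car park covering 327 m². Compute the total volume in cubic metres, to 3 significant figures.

Depth: 1.58 cm × 10 = 15.8 mm.
1 mm over 1 m² is 1 L, so volume = 15.8 × 327 = 5166.6 L = 5.17 m³.

5.17 cubic metres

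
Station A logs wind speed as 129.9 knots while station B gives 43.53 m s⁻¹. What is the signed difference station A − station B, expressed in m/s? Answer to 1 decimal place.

station A: 129.9 kt = 66.826 m/s.
Difference: 66.826 − 43.530 = 23.3 m/s.

23.3 m/s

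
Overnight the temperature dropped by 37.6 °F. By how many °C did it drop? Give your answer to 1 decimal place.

Converting a difference, only the 9/5 scale factor applies: Δ°C = 37.6 × 0.5556 = 20.9 °C.

20.9 °C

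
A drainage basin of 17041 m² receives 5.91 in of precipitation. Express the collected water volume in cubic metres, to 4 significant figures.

2558 cubic metres

Depth: 5.91 in × 25.4 = 150.114 mm.
1 mm over 1 m² is 1 L, so volume = 150.114 × 17041 = 2558092.7 L = 2558 m³.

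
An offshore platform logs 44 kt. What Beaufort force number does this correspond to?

44 kt lies in the Beaufort 9 band (strong gale, 41–47 kt).

Beaufort force 9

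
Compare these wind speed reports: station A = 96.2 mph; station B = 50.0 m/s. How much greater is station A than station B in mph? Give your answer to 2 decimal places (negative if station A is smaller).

-15.65 mph

station B: 50.0 m/s = 111.8468 mph.
Difference: 96.2000 − 111.8468 = -15.65 mph.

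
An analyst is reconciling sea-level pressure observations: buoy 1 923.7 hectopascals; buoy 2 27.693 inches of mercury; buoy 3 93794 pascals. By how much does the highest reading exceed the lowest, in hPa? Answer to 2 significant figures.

buoy 2: 27.693 inHg = 937.79 hPa.
buoy 3: 93794 Pa = 937.94 hPa.
Spread: 937.94 − 923.70 = 14 hPa.

14 hPa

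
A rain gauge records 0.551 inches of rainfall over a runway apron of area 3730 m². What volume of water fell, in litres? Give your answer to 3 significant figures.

Depth: 0.551 in × 25.4 = 13.9954 mm.
1 mm over 1 m² is 1 L, so volume = 13.9954 × 3730 = 52202.842 L ≈ 52200 L.

52200 litres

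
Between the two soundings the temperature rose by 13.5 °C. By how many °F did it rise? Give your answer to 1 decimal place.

24.3 °F

A change of 1 °C equals a change of 1.8 °F: Δ°F = 13.5 × 1.8 = 24.3 °F.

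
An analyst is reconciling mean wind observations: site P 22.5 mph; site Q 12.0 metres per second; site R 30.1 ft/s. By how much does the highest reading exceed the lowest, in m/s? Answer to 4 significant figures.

2.826 m/s

site P: 22.5 mph = 10.05840 m/s.
site R: 30.1 ft/s = 9.17448 m/s.
Spread: 12.00000 − 9.17448 = 2.826 m/s.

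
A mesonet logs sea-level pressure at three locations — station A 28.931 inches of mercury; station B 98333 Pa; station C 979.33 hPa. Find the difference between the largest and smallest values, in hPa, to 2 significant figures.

4.0 hPa

station A: 28.931 inHg = 979.716 hPa.
station B: 98333 Pa = 983.330 hPa.
Spread: 983.330 − 979.330 = 4.0 hPa.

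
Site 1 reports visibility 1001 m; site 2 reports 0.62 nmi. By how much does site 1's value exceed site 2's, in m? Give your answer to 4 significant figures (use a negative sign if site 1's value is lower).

-147.2 m

site 2: 0.62 nmi = 1148.240 m.
Difference: 1001.000 − 1148.240 = -147.2 m.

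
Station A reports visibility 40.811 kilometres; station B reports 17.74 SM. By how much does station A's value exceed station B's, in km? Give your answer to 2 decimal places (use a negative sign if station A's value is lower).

12.26 km

station B: 17.74 SM = 28.5498 km.
Difference: 40.8110 − 28.5498 = 12.26 km.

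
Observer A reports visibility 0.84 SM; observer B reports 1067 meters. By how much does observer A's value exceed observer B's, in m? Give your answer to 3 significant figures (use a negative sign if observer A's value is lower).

285 m

observer A: 0.84 SM = 1351.85 m.
Difference: 1351.85 − 1067.00 = 285 m.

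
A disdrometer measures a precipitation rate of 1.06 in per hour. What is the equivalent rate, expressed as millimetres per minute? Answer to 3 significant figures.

1.06 in/hour × 25.4 mm/in × 0.0166667 hour/minute = 0.449 mm/minute.

0.449 mm/minute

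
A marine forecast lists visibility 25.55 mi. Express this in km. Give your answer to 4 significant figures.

41.12 km

1 SM = 1.60934 km, so 25.55 × 1.60934 = 41.12 km.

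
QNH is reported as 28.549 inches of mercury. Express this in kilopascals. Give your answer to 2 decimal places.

1 inHg = 3.38639 kPa, so 28.549 × 3.38639 = 96.68 kPa.

96.68 kPa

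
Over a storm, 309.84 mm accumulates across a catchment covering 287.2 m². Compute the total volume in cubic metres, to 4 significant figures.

88.99 cubic metres

1 mm over 1 m² is 1 L, so volume = 309.84 × 287.2 = 88986.048 L = 88.99 m³.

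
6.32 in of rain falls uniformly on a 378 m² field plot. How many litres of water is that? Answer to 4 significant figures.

60680 litres

Depth: 6.32 in × 25.4 = 160.528 mm.
1 mm over 1 m² is 1 L, so volume = 160.528 × 378 = 60679.584 L ≈ 60680 L.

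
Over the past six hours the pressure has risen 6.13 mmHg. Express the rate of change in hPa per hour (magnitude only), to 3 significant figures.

1.36 hPa per hour

6.13 mmHg / 6 h × 1.33322 hPa/mmHg = 1.36 hPa/h.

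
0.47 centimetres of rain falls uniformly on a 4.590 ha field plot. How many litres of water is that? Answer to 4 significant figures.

215700 litres

Depth: 0.47 cm × 10 = 4.7 mm.
Area: 4.590 ha = 45900 m².
1 mm over 1 m² is 1 L, so volume = 4.7 × 45900 = 215730 L ≈ 215700 L.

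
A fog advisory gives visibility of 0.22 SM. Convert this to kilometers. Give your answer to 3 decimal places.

0.354 km

1 SM = 1.60934 km, so 0.22 × 1.60934 = 0.354 km.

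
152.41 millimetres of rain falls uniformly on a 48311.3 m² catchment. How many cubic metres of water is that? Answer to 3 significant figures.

7360 cubic metres

1 mm over 1 m² is 1 L, so volume = 152.41 × 48311.3 = 7363125.2 L = 7360 m³.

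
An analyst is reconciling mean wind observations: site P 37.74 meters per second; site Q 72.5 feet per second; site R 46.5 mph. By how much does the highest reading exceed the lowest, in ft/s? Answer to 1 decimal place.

site P: 37.74 m/s = 123.819 ft/s.
site R: 46.5 mph = 68.200 ft/s.
Spread: 123.819 − 68.200 = 55.6 ft/s.

55.6 ft/s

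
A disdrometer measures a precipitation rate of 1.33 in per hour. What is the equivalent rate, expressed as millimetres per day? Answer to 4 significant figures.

810.8 mm/day

1.33 in/hour × 25.4 mm/in × 24 hour/day = 810.8 mm/day.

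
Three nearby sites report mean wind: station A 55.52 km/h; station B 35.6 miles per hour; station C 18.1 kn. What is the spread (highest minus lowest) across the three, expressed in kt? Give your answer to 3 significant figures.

12.8 kt

station A: 55.52 km/h = 29.978 kt.
station B: 35.6 mph = 30.936 kt.
Spread: 30.936 − 18.100 = 12.8 kt.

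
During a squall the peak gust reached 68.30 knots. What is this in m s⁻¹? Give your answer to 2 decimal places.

35.14 m/s

1 kt = 0.514444 m/s, so 68.30 × 0.514444 = 35.14 m/s.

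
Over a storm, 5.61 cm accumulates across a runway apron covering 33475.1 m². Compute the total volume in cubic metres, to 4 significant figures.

Depth: 5.61 cm × 10 = 56.1 mm.
1 mm over 1 m² is 1 L, so volume = 56.1 × 33475.1 = 1877953.1 L = 1878 m³.

1878 cubic metres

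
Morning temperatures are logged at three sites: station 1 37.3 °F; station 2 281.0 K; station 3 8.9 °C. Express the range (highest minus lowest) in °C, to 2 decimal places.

5.96 °C

station 1: 37.3 °F = 2.944 °C.
station 2: 281.0 K = 7.850 °C.
Spread: 8.900 − 2.944 = 5.956 °C.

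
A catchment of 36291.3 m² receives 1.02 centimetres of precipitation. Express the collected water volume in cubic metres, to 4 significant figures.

370.2 cubic metres

Depth: 1.02 cm × 10 = 10.2 mm.
1 mm over 1 m² is 1 L, so volume = 10.2 × 36291.3 = 370171.26 L = 370.2 m³.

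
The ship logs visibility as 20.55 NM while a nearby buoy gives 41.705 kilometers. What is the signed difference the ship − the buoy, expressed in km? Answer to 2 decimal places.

the ship: 20.55 nmi = 38.0586 km.
Difference: 38.0586 − 41.7050 = -3.65 km.

-3.65 km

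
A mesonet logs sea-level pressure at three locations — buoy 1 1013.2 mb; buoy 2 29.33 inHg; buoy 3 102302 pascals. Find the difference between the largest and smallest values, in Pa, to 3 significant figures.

2980 Pa

buoy 1: 1013.2 mb = 101320.00 Pa.
buoy 2: 29.33 inHg = 99322.79 Pa.
Spread: 102302.00 − 99322.79 = 2980 Pa.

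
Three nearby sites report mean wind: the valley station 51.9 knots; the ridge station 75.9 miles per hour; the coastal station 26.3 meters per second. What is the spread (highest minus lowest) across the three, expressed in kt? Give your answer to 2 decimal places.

14.83 kt

the ridge station: 75.9 mph = 65.9553 kt.
the coastal station: 26.3 m/s = 51.1231 kt.
Spread: 65.9553 − 51.1231 = 14.83 kt.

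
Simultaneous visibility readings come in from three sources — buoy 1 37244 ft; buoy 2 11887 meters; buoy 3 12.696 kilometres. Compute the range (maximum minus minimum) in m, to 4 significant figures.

buoy 1: 37244 ft = 11351.97 m.
buoy 3: 12.696 km = 12696.00 m.
Spread: 12696.00 − 11351.97 = 1344 m.

1344 m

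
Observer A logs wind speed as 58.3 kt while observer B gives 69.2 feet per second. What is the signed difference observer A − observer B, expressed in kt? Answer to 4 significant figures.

17.30 kt

observer B: 69.2 ft/s = 40.9999 kt.
Difference: 58.3000 − 40.9999 = 17.30 kt.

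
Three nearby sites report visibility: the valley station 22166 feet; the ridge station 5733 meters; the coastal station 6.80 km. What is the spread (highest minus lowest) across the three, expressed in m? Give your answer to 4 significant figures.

1067 m

the valley station: 22166 ft = 6756.20 m.
the coastal station: 6.80 km = 6800.00 m.
Spread: 6800.00 − 5733.00 = 1067 m.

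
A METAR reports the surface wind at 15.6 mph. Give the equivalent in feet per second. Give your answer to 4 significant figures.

1 mph = 1.46667 ft/s, so 15.6 × 1.46667 = 22.88 ft/s.

22.88 ft/s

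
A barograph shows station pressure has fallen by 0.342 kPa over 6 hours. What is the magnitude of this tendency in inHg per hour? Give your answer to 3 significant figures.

0.342 kPa / 6 h × 0.2953 inHg/kPa = 0.0168 inHg/h.

0.0168 inHg per hour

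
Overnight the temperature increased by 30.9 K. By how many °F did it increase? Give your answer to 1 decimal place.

Converting a difference, only the 9/5 scale factor applies: Δ°F = 30.9 × 1.8 = 55.6 °F.

55.6 °F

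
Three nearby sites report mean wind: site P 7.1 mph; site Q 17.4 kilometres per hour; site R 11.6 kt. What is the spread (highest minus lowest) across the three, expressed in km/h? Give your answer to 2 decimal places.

10.06 km/h

site P: 7.1 mph = 11.4263 km/h.
site R: 11.6 kt = 21.4832 km/h.
Spread: 21.4832 − 11.4263 = 10.06 km/h.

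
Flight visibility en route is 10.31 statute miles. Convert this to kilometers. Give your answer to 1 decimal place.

16.6 km

1 SM = 1.60934 km, so 10.31 × 1.60934 = 16.6 km.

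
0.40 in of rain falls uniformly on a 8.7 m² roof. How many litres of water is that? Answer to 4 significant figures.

Depth: 0.40 in × 25.4 = 10.16 mm.
1 mm over 1 m² is 1 L, so volume = 10.16 × 8.7 = 88.392 L ≈ 88.39 L.

88.39 litres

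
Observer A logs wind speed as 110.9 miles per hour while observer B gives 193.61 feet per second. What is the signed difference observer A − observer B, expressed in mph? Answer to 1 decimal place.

observer B: 193.61 ft/s = 132.007 mph.
Difference: 110.900 − 132.007 = -21.1 mph.

-21.1 mph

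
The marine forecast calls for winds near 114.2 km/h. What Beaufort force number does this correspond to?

Beaufort force 11

114.2 km/h = 31.7 m/s, which is Beaufort 11 (violent storm, 28.5–32.6 m/s).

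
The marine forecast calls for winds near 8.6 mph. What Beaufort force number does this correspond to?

Beaufort force 3

8.6 mph = 3.8 m/s, which is Beaufort 3 (gentle breeze, 3.4–5.4 m/s).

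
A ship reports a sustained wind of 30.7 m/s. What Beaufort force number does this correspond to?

Beaufort force 11

30.7 m/s lies in the Beaufort 11 band (violent storm, 28.5–32.6 m/s).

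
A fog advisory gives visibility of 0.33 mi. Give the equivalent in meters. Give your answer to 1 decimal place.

1 SM = 1609.34 m, so 0.33 × 1609.34 = 531.1 m.

531.1 m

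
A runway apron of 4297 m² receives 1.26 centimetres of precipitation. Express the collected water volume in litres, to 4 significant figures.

54140 litres

Depth: 1.26 cm × 10 = 12.6 mm.
1 mm over 1 m² is 1 L, so volume = 12.6 × 4297 = 54142.2 L ≈ 54140 L.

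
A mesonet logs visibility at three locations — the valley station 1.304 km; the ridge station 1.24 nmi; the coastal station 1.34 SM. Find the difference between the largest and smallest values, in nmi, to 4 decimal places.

the valley station: 1.304 km = 0.704104 nmi.
the coastal station: 1.34 SM = 1.164428 nmi.
Spread: 1.240000 − 0.704104 = 0.5359 nmi.

0.5359 nmi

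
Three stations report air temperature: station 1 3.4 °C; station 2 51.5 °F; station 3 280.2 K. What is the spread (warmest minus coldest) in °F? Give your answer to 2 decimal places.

station 2: 51.5 °F = 10.833 °C.
station 3: 280.2 K = 7.050 °C.
Spread: 10.833 − 3.400 = 7.433 °C = 13.38 °F.

13.38 °F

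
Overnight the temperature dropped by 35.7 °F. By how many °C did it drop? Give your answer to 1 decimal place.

A change of 1 °C equals a change of 1.8 °F: Δ°C = 35.7 × 0.5556 = 19.8 °C.

19.8 °C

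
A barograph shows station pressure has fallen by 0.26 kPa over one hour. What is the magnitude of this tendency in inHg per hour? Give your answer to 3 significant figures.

0.26 kPa / 1 h × 0.2953 inHg/kPa = 0.0768 inHg/h.

0.0768 inHg per hour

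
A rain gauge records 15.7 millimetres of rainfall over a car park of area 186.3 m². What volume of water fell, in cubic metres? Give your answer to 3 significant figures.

2.92 cubic metres

1 mm over 1 m² is 1 L, so volume = 15.7 × 186.3 = 2924.91 L = 2.92 m³.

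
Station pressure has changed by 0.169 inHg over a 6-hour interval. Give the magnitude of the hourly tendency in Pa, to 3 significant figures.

0.169 inHg / 6 h × 3386.39 Pa/inHg = 95.4 Pa/h.

95.4 Pa per hour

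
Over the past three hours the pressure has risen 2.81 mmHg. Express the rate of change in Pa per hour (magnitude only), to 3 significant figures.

125 Pa per hour

2.81 mmHg / 3 h × 133.322 Pa/mmHg = 125 Pa/h.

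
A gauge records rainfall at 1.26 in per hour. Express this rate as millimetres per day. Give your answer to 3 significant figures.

1.26 in/hour × 25.4 mm/in × 24 hour/day = 768 mm/day.

768 mm/day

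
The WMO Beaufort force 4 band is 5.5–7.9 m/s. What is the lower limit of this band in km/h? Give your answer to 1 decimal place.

19.8 km/h

5.5–7.9 m/s × 3.6 = 19.8–28.4 km/h.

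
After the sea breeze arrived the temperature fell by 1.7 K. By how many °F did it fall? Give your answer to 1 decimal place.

3.1 °F

For a temperature change the 32° offset cancels: Δ°F = 1.7 × 1.8 = 3.1 °F.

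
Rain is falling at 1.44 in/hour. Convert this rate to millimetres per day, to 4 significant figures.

877.8 mm/day

1.44 in/hour × 25.4 mm/in × 24 hour/day = 877.8 mm/day.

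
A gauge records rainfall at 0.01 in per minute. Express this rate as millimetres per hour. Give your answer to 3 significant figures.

0.01 in/minute × 25.4 mm/in × 60 minute/hour = 15.2 mm/hour.

15.2 mm/hour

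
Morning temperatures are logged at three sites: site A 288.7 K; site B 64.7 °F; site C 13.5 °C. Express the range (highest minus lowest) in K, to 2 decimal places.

4.67 K

site A: 288.7 K = 15.550 °C.
site B: 64.7 °F = 18.167 °C.
Spread: 18.167 − 13.500 = 4.667 °C.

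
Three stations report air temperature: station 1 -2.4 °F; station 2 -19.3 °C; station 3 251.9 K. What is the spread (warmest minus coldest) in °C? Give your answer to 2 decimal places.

station 1: -2.4 °F = -19.111 °C.
station 3: 251.9 K = -21.250 °C.
Spread: (-19.111) − (-21.250) = 2.139 °C.

2.14 °C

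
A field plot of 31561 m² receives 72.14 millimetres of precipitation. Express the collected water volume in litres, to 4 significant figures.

2277000 litres

1 mm over 1 m² is 1 L, so volume = 72.14 × 31561 = 2276810.5 L ≈ 2277000 L.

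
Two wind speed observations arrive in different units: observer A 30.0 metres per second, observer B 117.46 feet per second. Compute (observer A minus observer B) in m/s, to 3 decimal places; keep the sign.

-5.802 m/s

observer B: 117.46 ft/s = 35.80181 m/s.
Difference: 30.00000 − 35.80181 = -5.802 m/s.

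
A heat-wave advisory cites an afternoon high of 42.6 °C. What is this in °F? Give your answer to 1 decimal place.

108.7 °F

°F = °C × 9/5 + 32 = 42.6 × 1.8 + 32 = 108.7 °F.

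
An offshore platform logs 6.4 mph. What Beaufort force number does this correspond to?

Beaufort force 2

6.4 mph = 2.9 m/s, which is Beaufort 2 (light breeze, 1.6–3.3 m/s).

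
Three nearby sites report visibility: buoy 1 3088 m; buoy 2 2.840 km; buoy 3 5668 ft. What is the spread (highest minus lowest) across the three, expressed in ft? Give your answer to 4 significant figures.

buoy 1: 3088 m = 10131.23 ft.
buoy 2: 2.840 km = 9317.59 ft.
Spread: 10131.23 − 5668.00 = 4463 ft.

4463 ft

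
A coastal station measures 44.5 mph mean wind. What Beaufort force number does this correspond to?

Beaufort force 8

44.5 mph = 19.9 m/s, which is Beaufort 8 (gale, 17.2–20.7 m/s).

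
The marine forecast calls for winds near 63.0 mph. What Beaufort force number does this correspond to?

Beaufort force 10

63.0 mph = 28.2 m/s, which is Beaufort 10 (storm, 24.5–28.4 m/s).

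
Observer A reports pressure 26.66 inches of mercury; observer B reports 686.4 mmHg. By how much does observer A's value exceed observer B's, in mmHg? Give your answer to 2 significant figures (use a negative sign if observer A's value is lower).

-9.2 mmHg

observer A: 26.66 inHg = 677.164 mmHg.
Difference: 677.164 − 686.400 = -9.2 mmHg.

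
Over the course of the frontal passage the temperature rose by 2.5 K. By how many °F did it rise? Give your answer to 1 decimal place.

A change of 1 °C equals a change of 1.8 °F: Δ°F = 2.5 × 1.8 = 4.5 °F.

4.5 °F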